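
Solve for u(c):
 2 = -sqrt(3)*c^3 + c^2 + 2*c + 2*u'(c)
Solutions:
 u(c) = C1 + sqrt(3)*c^4/8 - c^3/6 - c^2/2 + c


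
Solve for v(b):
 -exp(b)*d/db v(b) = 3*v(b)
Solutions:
 v(b) = C1*exp(3*exp(-b))


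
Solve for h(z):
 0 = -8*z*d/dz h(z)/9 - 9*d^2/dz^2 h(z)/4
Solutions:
 h(z) = C1 + C2*erf(4*z/9)


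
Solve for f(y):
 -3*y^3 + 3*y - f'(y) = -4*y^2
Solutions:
 f(y) = C1 - 3*y^4/4 + 4*y^3/3 + 3*y^2/2


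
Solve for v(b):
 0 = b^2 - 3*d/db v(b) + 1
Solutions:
 v(b) = C1 + b^3/9 + b/3


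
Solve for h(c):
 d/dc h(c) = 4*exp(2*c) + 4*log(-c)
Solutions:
 h(c) = C1 + 4*c*log(-c) - 4*c + 2*exp(2*c)


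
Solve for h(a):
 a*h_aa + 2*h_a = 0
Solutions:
 h(a) = C1 + C2/a


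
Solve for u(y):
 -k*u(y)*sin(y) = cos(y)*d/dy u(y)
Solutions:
 u(y) = C1*exp(k*log(cos(y)))


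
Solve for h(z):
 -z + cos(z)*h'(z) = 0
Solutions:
 h(z) = C1 + Integral(z/cos(z), z)


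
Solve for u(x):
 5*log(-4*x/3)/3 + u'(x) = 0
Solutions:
 u(x) = C1 - 5*x*log(-x)/3 + 5*x*(-2*log(2) + 1 + log(3))/3


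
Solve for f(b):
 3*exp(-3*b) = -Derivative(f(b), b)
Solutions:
 f(b) = C1 + exp(-3*b)


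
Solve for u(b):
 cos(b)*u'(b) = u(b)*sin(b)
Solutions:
 u(b) = C1/cos(b)


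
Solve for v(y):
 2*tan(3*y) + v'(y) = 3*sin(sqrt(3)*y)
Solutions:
 v(y) = C1 + 2*log(cos(3*y))/3 - sqrt(3)*cos(sqrt(3)*y)


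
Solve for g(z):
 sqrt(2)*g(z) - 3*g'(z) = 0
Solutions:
 g(z) = C1*exp(sqrt(2)*z/3)


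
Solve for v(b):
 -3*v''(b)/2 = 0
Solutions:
 v(b) = C1 + C2*b


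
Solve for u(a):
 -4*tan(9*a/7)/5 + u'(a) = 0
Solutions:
 u(a) = C1 - 28*log(cos(9*a/7))/45


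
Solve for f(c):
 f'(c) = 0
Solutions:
 f(c) = C1


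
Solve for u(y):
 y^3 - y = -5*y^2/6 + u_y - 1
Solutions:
 u(y) = C1 + y^4/4 + 5*y^3/18 - y^2/2 + y


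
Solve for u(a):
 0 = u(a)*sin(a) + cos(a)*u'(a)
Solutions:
 u(a) = C1*cos(a)


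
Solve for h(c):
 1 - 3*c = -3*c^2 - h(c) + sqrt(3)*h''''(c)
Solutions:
 h(c) = C1*exp(-3^(7/8)*c/3) + C2*exp(3^(7/8)*c/3) + C3*sin(3^(7/8)*c/3) + C4*cos(3^(7/8)*c/3) - 3*c^2 + 3*c - 1


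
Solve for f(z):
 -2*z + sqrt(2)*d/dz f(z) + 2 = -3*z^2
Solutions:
 f(z) = C1 - sqrt(2)*z^3/2 + sqrt(2)*z^2/2 - sqrt(2)*z


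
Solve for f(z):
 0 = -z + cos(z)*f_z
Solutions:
 f(z) = C1 + Integral(z/cos(z), z)


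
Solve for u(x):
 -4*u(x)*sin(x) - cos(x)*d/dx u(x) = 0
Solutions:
 u(x) = C1*cos(x)^4


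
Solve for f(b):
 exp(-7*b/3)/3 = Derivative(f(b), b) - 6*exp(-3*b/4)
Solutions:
 f(b) = C1 - exp(-7*b/3)/7 - 8*exp(-3*b/4)


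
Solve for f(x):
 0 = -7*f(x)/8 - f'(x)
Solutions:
 f(x) = C1*exp(-7*x/8)


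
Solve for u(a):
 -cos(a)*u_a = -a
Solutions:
 u(a) = C1 + Integral(a/cos(a), a)


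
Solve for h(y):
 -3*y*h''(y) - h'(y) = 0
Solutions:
 h(y) = C1 + C2*y^(2/3)


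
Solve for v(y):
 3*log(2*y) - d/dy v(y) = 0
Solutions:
 v(y) = C1 + 3*y*log(y) - 3*y + y*log(8)


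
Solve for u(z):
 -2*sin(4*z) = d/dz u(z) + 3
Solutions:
 u(z) = C1 - 3*z + cos(4*z)/2


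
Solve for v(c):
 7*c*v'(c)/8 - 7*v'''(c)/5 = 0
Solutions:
 v(c) = C1 + Integral(C2*airyai(5^(1/3)*c/2) + C3*airybi(5^(1/3)*c/2), c)


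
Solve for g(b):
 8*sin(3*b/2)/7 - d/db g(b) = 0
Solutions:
 g(b) = C1 - 16*cos(3*b/2)/21


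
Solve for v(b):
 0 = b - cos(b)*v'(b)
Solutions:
 v(b) = C1 + Integral(b/cos(b), b)


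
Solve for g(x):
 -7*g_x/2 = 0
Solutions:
 g(x) = C1


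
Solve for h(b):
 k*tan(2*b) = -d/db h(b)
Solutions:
 h(b) = C1 + k*log(cos(2*b))/2


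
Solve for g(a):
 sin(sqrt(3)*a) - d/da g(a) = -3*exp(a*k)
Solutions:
 g(a) = C1 - sqrt(3)*cos(sqrt(3)*a)/3 + 3*exp(a*k)/k


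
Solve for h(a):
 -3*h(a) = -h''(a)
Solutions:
 h(a) = C1*exp(-sqrt(3)*a) + C2*exp(sqrt(3)*a)


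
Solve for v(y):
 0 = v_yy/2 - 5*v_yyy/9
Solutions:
 v(y) = C1 + C2*y + C3*exp(9*y/10)


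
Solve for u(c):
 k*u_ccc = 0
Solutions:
 u(c) = C1 + C2*c + C3*c^2


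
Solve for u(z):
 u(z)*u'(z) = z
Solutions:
 u(z) = -sqrt(C1 + z^2)
 u(z) = sqrt(C1 + z^2)


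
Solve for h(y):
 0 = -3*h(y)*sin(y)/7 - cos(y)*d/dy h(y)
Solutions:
 h(y) = C1*cos(y)^(3/7)


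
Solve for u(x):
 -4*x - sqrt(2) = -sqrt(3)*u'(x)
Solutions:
 u(x) = C1 + 2*sqrt(3)*x^2/3 + sqrt(6)*x/3


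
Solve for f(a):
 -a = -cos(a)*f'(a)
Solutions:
 f(a) = C1 + Integral(a/cos(a), a)


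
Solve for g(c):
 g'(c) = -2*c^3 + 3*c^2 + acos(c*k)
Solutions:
 g(c) = C1 - c^4/2 + c^3 + Piecewise((c*acos(c*k) - sqrt(-c^2*k^2 + 1)/k, Ne(k, 0)), (pi*c/2, True))


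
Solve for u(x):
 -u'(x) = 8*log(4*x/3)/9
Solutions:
 u(x) = C1 - 8*x*log(x)/9 - 16*x*log(2)/9 + 8*x/9 + 8*x*log(3)/9


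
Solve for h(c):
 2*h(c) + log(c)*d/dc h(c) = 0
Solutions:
 h(c) = C1*exp(-2*li(c))


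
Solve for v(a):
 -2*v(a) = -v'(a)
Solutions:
 v(a) = C1*exp(2*a)


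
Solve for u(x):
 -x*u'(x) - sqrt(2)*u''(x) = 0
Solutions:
 u(x) = C1 + C2*erf(2^(1/4)*x/2)


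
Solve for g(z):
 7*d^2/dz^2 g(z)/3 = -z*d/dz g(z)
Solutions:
 g(z) = C1 + C2*erf(sqrt(42)*z/14)


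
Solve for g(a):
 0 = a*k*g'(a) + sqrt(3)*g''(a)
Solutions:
 g(a) = Piecewise((-sqrt(2)*3^(1/4)*sqrt(pi)*C1*erf(sqrt(2)*3^(3/4)*a*sqrt(k)/6)/(2*sqrt(k)) - C2, (k > 0) | (k < 0)), (-C1*a - C2, True))


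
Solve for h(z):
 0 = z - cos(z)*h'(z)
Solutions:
 h(z) = C1 + Integral(z/cos(z), z)


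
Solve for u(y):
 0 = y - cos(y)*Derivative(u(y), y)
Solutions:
 u(y) = C1 + Integral(y/cos(y), y)


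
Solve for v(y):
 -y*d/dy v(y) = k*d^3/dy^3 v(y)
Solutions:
 v(y) = C1 + Integral(C2*airyai(y*(-1/k)^(1/3)) + C3*airybi(y*(-1/k)^(1/3)), y)


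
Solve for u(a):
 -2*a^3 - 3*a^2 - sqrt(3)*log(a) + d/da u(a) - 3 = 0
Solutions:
 u(a) = C1 + a^4/2 + a^3 + sqrt(3)*a*log(a) - sqrt(3)*a + 3*a


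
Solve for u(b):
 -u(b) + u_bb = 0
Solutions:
 u(b) = C1*exp(-b) + C2*exp(b)


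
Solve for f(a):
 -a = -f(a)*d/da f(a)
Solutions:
 f(a) = -sqrt(C1 + a^2)
 f(a) = sqrt(C1 + a^2)


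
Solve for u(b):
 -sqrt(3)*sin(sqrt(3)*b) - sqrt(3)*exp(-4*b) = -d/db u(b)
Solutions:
 u(b) = C1 - cos(sqrt(3)*b) - sqrt(3)*exp(-4*b)/4


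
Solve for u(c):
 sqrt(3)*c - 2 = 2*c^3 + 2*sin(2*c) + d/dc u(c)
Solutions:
 u(c) = C1 - c^4/2 + sqrt(3)*c^2/2 - 2*c + cos(2*c)


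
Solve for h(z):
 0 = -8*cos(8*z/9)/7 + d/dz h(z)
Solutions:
 h(z) = C1 + 9*sin(8*z/9)/7


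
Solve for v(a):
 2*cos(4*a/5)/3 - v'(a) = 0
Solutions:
 v(a) = C1 + 5*sin(4*a/5)/6


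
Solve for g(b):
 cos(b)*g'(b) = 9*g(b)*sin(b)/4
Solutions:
 g(b) = C1/cos(b)^(9/4)


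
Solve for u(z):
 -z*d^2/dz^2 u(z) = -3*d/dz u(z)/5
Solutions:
 u(z) = C1 + C2*z^(8/5)


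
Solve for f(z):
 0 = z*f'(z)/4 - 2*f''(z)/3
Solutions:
 f(z) = C1 + C2*erfi(sqrt(3)*z/4)


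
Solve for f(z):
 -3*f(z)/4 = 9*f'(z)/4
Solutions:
 f(z) = C1*exp(-z/3)


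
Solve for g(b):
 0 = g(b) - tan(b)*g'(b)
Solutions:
 g(b) = C1*sin(b)


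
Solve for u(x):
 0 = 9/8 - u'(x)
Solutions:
 u(x) = C1 + 9*x/8


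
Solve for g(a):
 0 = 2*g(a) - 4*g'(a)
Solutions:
 g(a) = C1*exp(a/2)


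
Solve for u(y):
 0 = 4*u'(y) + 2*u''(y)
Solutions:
 u(y) = C1 + C2*exp(-2*y)


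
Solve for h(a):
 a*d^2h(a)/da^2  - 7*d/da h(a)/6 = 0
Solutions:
 h(a) = C1 + C2*a^(13/6)


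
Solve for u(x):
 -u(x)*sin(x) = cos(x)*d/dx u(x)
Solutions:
 u(x) = C1*cos(x)


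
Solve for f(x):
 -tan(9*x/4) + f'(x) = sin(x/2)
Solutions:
 f(x) = C1 - 4*log(cos(9*x/4))/9 - 2*cos(x/2)


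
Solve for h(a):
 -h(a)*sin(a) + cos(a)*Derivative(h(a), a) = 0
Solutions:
 h(a) = C1/cos(a)


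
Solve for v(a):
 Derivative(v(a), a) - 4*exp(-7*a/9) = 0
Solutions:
 v(a) = C1 - 36*exp(-7*a/9)/7


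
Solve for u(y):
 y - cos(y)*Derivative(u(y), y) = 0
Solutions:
 u(y) = C1 + Integral(y/cos(y), y)


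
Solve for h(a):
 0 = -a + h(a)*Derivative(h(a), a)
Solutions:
 h(a) = -sqrt(C1 + a^2)
 h(a) = sqrt(C1 + a^2)


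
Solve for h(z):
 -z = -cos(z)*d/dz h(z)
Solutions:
 h(z) = C1 + Integral(z/cos(z), z)


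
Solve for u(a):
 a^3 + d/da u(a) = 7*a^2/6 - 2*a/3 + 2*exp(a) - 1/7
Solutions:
 u(a) = C1 - a^4/4 + 7*a^3/18 - a^2/3 - a/7 + 2*exp(a)


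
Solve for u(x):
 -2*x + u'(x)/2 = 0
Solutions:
 u(x) = C1 + 2*x^2


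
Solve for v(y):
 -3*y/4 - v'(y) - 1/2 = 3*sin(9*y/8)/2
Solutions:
 v(y) = C1 - 3*y^2/8 - y/2 + 4*cos(9*y/8)/3


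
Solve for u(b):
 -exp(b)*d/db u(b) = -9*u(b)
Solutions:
 u(b) = C1*exp(-9*exp(-b))


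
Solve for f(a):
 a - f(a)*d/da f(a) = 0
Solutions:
 f(a) = -sqrt(C1 + a^2)
 f(a) = sqrt(C1 + a^2)


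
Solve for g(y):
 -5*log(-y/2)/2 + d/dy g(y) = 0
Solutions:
 g(y) = C1 + 5*y*log(-y)/2 + 5*y*(-1 - log(2))/2


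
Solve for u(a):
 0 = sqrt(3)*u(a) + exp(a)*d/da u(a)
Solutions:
 u(a) = C1*exp(sqrt(3)*exp(-a))


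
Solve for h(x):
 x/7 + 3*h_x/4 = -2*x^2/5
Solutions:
 h(x) = C1 - 8*x^3/45 - 2*x^2/21


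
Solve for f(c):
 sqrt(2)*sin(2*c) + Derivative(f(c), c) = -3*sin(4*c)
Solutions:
 f(c) = C1 + sqrt(2)*cos(2*c)/2 + 3*cos(4*c)/4


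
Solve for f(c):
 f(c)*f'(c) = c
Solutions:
 f(c) = -sqrt(C1 + c^2)
 f(c) = sqrt(C1 + c^2)


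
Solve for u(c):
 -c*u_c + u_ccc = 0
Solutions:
 u(c) = C1 + Integral(C2*airyai(c) + C3*airybi(c), c)


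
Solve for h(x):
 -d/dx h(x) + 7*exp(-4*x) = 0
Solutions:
 h(x) = C1 - 7*exp(-4*x)/4


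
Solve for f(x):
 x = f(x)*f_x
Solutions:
 f(x) = -sqrt(C1 + x^2)
 f(x) = sqrt(C1 + x^2)


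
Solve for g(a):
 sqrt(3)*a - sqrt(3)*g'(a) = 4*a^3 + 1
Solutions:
 g(a) = C1 - sqrt(3)*a^4/3 + a^2/2 - sqrt(3)*a/3


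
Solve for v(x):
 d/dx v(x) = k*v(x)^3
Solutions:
 v(x) = -sqrt(2)*sqrt(-1/(C1 + k*x))/2
 v(x) = sqrt(2)*sqrt(-1/(C1 + k*x))/2


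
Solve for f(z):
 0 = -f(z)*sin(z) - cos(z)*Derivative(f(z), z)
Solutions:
 f(z) = C1*cos(z)


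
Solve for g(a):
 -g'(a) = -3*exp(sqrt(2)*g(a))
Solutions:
 g(a) = sqrt(2)*(2*log(-1/(C1 + 3*a)) - log(2))/4


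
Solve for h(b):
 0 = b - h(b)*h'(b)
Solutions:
 h(b) = -sqrt(C1 + b^2)
 h(b) = sqrt(C1 + b^2)


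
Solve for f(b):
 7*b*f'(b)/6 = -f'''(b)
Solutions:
 f(b) = C1 + Integral(C2*airyai(-6^(2/3)*7^(1/3)*b/6) + C3*airybi(-6^(2/3)*7^(1/3)*b/6), b)


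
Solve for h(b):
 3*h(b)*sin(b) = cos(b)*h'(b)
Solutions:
 h(b) = C1/cos(b)^3


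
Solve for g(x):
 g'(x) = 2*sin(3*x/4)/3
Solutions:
 g(x) = C1 - 8*cos(3*x/4)/9


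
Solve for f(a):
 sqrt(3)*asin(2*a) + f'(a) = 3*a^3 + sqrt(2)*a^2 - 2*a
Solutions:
 f(a) = C1 + 3*a^4/4 + sqrt(2)*a^3/3 - a^2 - sqrt(3)*(a*asin(2*a) + sqrt(1 - 4*a^2)/2)


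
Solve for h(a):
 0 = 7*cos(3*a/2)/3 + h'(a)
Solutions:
 h(a) = C1 - 14*sin(3*a/2)/9


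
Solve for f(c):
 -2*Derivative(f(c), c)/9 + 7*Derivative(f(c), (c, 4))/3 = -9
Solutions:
 f(c) = C1 + C4*exp(2^(1/3)*21^(2/3)*c/21) + 81*c/2 + (C2*sin(2^(1/3)*3^(1/6)*7^(2/3)*c/14) + C3*cos(2^(1/3)*3^(1/6)*7^(2/3)*c/14))*exp(-2^(1/3)*21^(2/3)*c/42)


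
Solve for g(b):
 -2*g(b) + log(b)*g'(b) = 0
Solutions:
 g(b) = C1*exp(2*li(b))


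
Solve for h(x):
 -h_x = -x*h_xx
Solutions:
 h(x) = C1 + C2*x^2


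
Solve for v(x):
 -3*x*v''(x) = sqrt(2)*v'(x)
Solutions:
 v(x) = C1 + C2*x^(1 - sqrt(2)/3)


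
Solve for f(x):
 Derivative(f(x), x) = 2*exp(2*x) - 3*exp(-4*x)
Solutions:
 f(x) = C1 + exp(2*x) + 3*exp(-4*x)/4


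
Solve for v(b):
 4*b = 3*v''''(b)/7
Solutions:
 v(b) = C1 + C2*b + C3*b^2 + C4*b^3 + 7*b^5/90


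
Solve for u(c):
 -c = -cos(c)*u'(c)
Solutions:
 u(c) = C1 + Integral(c/cos(c), c)


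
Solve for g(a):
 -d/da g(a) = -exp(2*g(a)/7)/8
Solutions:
 g(a) = 7*log(-sqrt(-1/(C1 + a))) + 7*log(2) + 7*log(7)/2
 g(a) = 7*log(-1/(C1 + a))/2 + 7*log(2) + 7*log(7)/2


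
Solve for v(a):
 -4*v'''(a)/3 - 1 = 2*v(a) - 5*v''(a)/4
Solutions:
 v(a) = C1*exp(a*(25/(32*sqrt(8466) + 2947)^(1/3) + 10 + (32*sqrt(8466) + 2947)^(1/3))/32)*sin(sqrt(3)*a*(-(32*sqrt(8466) + 2947)^(1/3) + 25/(32*sqrt(8466) + 2947)^(1/3))/32) + C2*exp(a*(25/(32*sqrt(8466) + 2947)^(1/3) + 10 + (32*sqrt(8466) + 2947)^(1/3))/32)*cos(sqrt(3)*a*(-(32*sqrt(8466) + 2947)^(1/3) + 25/(32*sqrt(8466) + 2947)^(1/3))/32) + C3*exp(a*(-(32*sqrt(8466) + 2947)^(1/3) - 25/(32*sqrt(8466) + 2947)^(1/3) + 5)/16) - 1/2


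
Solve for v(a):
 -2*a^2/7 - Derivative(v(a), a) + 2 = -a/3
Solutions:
 v(a) = C1 - 2*a^3/21 + a^2/6 + 2*a


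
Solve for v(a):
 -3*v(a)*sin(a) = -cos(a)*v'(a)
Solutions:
 v(a) = C1/cos(a)^3


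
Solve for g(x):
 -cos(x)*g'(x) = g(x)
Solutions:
 g(x) = C1*sqrt(sin(x) - 1)/sqrt(sin(x) + 1)


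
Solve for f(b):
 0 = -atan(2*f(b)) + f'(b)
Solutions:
 Integral(1/atan(2*_y), (_y, f(b))) = C1 + b


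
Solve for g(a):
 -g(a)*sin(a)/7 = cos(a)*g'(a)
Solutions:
 g(a) = C1*cos(a)^(1/7)


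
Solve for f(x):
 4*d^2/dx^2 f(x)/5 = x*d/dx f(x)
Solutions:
 f(x) = C1 + C2*erfi(sqrt(10)*x/4)


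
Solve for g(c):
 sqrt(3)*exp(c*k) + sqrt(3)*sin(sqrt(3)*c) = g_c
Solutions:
 g(c) = C1 - cos(sqrt(3)*c) + sqrt(3)*exp(c*k)/k


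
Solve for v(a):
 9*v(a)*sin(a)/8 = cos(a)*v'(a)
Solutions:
 v(a) = C1/cos(a)^(9/8)


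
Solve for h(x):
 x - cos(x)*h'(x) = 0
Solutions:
 h(x) = C1 + Integral(x/cos(x), x)


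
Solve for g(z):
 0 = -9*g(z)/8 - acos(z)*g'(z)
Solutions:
 g(z) = C1*exp(-9*Integral(1/acos(z), z)/8)


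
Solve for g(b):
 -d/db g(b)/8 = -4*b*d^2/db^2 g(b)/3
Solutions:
 g(b) = C1 + C2*b^(35/32)


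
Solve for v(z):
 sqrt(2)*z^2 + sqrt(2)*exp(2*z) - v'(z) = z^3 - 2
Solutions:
 v(z) = C1 - z^4/4 + sqrt(2)*z^3/3 + 2*z + sqrt(2)*exp(2*z)/2


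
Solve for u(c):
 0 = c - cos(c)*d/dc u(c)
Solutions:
 u(c) = C1 + Integral(c/cos(c), c)


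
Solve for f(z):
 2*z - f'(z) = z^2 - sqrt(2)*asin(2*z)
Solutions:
 f(z) = C1 - z^3/3 + z^2 + sqrt(2)*(z*asin(2*z) + sqrt(1 - 4*z^2)/2)


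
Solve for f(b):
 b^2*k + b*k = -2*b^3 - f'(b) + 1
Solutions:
 f(b) = C1 - b^4/2 - b^3*k/3 - b^2*k/2 + b


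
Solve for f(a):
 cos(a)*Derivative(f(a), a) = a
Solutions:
 f(a) = C1 + Integral(a/cos(a), a)


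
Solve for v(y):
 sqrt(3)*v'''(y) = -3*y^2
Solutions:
 v(y) = C1 + C2*y + C3*y^2 - sqrt(3)*y^5/60


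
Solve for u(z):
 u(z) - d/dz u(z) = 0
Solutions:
 u(z) = C1*exp(z)


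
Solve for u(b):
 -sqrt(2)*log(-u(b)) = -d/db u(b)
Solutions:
 -li(-u(b)) = C1 + sqrt(2)*b


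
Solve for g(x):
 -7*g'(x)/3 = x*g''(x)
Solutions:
 g(x) = C1 + C2/x^(4/3)


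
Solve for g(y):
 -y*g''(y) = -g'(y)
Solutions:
 g(y) = C1 + C2*y^2


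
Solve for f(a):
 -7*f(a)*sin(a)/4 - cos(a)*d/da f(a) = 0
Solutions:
 f(a) = C1*cos(a)^(7/4)


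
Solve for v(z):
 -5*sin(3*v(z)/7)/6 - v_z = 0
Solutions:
 5*z/6 + 7*log(cos(3*v(z)/7) - 1)/6 - 7*log(cos(3*v(z)/7) + 1)/6 = C1


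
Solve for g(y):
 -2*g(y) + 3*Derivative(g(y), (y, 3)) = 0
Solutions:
 g(y) = C3*exp(2^(1/3)*3^(2/3)*y/3) + (C1*sin(2^(1/3)*3^(1/6)*y/2) + C2*cos(2^(1/3)*3^(1/6)*y/2))*exp(-2^(1/3)*3^(2/3)*y/6)


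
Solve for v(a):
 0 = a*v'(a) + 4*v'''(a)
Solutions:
 v(a) = C1 + Integral(C2*airyai(-2^(1/3)*a/2) + C3*airybi(-2^(1/3)*a/2), a)


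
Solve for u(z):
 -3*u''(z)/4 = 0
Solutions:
 u(z) = C1 + C2*z


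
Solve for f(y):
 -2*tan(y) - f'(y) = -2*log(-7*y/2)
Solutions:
 f(y) = C1 + 2*y*log(-y) - 2*y - 2*y*log(2) + 2*y*log(7) + 2*log(cos(y))


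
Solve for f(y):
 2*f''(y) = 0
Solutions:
 f(y) = C1 + C2*y


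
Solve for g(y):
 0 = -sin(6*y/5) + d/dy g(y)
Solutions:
 g(y) = C1 - 5*cos(6*y/5)/6


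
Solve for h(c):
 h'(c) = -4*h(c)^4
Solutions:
 h(c) = (-3^(2/3) - 3*3^(1/6)*I)*(1/(C1 + 4*c))^(1/3)/6
 h(c) = (-3^(2/3) + 3*3^(1/6)*I)*(1/(C1 + 4*c))^(1/3)/6
 h(c) = (1/(C1 + 12*c))^(1/3)


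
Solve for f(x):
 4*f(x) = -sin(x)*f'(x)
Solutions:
 f(x) = C1*(cos(x)^2 + 2*cos(x) + 1)/(cos(x)^2 - 2*cos(x) + 1)


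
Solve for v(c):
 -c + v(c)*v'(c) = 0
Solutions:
 v(c) = -sqrt(C1 + c^2)
 v(c) = sqrt(C1 + c^2)


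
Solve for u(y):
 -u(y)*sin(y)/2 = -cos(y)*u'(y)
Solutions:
 u(y) = C1/sqrt(cos(y))


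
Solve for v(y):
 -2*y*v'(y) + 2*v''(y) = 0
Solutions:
 v(y) = C1 + C2*erfi(sqrt(2)*y/2)


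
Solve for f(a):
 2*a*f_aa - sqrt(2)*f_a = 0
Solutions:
 f(a) = C1 + C2*a^(sqrt(2)/2 + 1)


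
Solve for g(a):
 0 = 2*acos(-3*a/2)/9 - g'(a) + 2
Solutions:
 g(a) = C1 + 2*a*acos(-3*a/2)/9 + 2*a + 2*sqrt(4 - 9*a^2)/27


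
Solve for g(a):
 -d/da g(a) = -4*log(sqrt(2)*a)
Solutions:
 g(a) = C1 + 4*a*log(a) - 4*a + a*log(4)


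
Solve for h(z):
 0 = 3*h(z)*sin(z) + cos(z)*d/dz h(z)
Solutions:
 h(z) = C1*cos(z)^3


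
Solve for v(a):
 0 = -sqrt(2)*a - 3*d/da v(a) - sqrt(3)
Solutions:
 v(a) = C1 - sqrt(2)*a^2/6 - sqrt(3)*a/3


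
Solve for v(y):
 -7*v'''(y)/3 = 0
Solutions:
 v(y) = C1 + C2*y + C3*y^2


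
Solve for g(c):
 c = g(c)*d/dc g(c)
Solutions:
 g(c) = -sqrt(C1 + c^2)
 g(c) = sqrt(C1 + c^2)


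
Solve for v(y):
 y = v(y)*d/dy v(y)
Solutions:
 v(y) = -sqrt(C1 + y^2)
 v(y) = sqrt(C1 + y^2)


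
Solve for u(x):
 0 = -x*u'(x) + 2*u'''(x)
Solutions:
 u(x) = C1 + Integral(C2*airyai(2^(2/3)*x/2) + C3*airybi(2^(2/3)*x/2), x)


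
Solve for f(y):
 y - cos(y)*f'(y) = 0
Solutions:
 f(y) = C1 + Integral(y/cos(y), y)


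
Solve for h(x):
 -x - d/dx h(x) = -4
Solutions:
 h(x) = C1 - x^2/2 + 4*x


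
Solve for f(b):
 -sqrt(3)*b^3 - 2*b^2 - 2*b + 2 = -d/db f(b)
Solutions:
 f(b) = C1 + sqrt(3)*b^4/4 + 2*b^3/3 + b^2 - 2*b


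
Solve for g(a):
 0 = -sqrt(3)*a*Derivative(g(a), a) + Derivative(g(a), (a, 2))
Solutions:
 g(a) = C1 + C2*erfi(sqrt(2)*3^(1/4)*a/2)


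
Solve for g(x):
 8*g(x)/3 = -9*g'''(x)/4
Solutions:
 g(x) = C3*exp(-2*2^(2/3)*x/3) + (C1*sin(2^(2/3)*sqrt(3)*x/3) + C2*cos(2^(2/3)*sqrt(3)*x/3))*exp(2^(2/3)*x/3)


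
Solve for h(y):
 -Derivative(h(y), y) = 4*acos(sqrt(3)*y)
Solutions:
 h(y) = C1 - 4*y*acos(sqrt(3)*y) + 4*sqrt(3)*sqrt(1 - 3*y^2)/3


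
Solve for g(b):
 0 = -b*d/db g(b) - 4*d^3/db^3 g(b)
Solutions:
 g(b) = C1 + Integral(C2*airyai(-2^(1/3)*b/2) + C3*airybi(-2^(1/3)*b/2), b)


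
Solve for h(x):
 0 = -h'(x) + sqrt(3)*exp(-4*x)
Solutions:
 h(x) = C1 - sqrt(3)*exp(-4*x)/4


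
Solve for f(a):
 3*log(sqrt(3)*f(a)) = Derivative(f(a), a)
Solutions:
 -2*Integral(1/(2*log(_y) + log(3)), (_y, f(a)))/3 = C1 - a


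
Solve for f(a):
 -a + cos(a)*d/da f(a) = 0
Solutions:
 f(a) = C1 + Integral(a/cos(a), a)


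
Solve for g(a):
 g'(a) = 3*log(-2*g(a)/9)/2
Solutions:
 -2*Integral(1/(log(-_y) - 2*log(3) + log(2)), (_y, g(a)))/3 = C1 - a


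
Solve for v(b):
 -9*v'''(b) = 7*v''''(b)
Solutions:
 v(b) = C1 + C2*b + C3*b^2 + C4*exp(-9*b/7)


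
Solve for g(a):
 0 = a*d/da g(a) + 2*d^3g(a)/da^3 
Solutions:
 g(a) = C1 + Integral(C2*airyai(-2^(2/3)*a/2) + C3*airybi(-2^(2/3)*a/2), a)


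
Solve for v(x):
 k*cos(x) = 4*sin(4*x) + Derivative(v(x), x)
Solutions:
 v(x) = C1 + k*sin(x) + cos(4*x)


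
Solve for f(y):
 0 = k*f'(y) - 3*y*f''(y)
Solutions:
 f(y) = C1 + y^(re(k)/3 + 1)*(C2*sin(log(y)*Abs(im(k))/3) + C3*cos(log(y)*im(k)/3))


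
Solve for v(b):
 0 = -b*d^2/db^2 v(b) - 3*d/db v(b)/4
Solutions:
 v(b) = C1 + C2*b^(1/4)


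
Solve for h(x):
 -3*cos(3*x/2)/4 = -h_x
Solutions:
 h(x) = C1 + sin(3*x/2)/2


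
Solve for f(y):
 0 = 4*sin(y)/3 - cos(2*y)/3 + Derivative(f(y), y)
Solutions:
 f(y) = C1 + sin(2*y)/6 + 4*cos(y)/3


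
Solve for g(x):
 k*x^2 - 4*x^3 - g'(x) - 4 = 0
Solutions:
 g(x) = C1 + k*x^3/3 - x^4 - 4*x


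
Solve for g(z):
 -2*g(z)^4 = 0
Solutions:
 g(z) = 0


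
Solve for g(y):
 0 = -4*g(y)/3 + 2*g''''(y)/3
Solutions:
 g(y) = C1*exp(-2^(1/4)*y) + C2*exp(2^(1/4)*y) + C3*sin(2^(1/4)*y) + C4*cos(2^(1/4)*y)


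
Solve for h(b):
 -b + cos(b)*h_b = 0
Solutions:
 h(b) = C1 + Integral(b/cos(b), b)


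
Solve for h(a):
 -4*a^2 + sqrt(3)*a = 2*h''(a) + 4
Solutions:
 h(a) = C1 + C2*a - a^4/6 + sqrt(3)*a^3/12 - a^2


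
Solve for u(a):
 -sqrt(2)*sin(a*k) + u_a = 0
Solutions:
 u(a) = C1 - sqrt(2)*cos(a*k)/k


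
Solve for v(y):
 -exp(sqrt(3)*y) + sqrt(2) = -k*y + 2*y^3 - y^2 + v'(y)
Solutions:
 v(y) = C1 + k*y^2/2 - y^4/2 + y^3/3 + sqrt(2)*y - sqrt(3)*exp(sqrt(3)*y)/3


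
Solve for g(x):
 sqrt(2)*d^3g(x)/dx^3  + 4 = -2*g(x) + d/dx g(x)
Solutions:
 g(x) = C1*exp(3^(1/3)*x*(2^(5/6)*3^(1/3)/(sqrt(3)*sqrt(54 - sqrt(2)) + 9*sqrt(2))^(1/3) + 2^(2/3)*(sqrt(3)*sqrt(54 - sqrt(2)) + 9*sqrt(2))^(1/3))/12)*sin(3^(1/6)*x*(-3*2^(5/6)/(sqrt(3)*sqrt(54 - sqrt(2)) + 9*sqrt(2))^(1/3) + 6^(2/3)*(sqrt(3)*sqrt(54 - sqrt(2)) + 9*sqrt(2))^(1/3))/12) + C2*exp(3^(1/3)*x*(2^(5/6)*3^(1/3)/(sqrt(3)*sqrt(54 - sqrt(2)) + 9*sqrt(2))^(1/3) + 2^(2/3)*(sqrt(3)*sqrt(54 - sqrt(2)) + 9*sqrt(2))^(1/3))/12)*cos(3^(1/6)*x*(-3*2^(5/6)/(sqrt(3)*sqrt(54 - sqrt(2)) + 9*sqrt(2))^(1/3) + 6^(2/3)*(sqrt(3)*sqrt(54 - sqrt(2)) + 9*sqrt(2))^(1/3))/12) + C3*exp(-3^(1/3)*x*(2^(5/6)*3^(1/3)/(sqrt(3)*sqrt(54 - sqrt(2)) + 9*sqrt(2))^(1/3) + 2^(2/3)*(sqrt(3)*sqrt(54 - sqrt(2)) + 9*sqrt(2))^(1/3))/6) - 2


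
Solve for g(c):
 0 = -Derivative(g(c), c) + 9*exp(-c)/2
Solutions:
 g(c) = C1 - 9*exp(-c)/2


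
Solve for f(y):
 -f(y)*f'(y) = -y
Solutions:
 f(y) = -sqrt(C1 + y^2)
 f(y) = sqrt(C1 + y^2)


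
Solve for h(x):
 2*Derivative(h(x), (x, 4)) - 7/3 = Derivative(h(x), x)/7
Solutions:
 h(x) = C1 + C4*exp(14^(2/3)*x/14) - 49*x/3 + (C2*sin(14^(2/3)*sqrt(3)*x/28) + C3*cos(14^(2/3)*sqrt(3)*x/28))*exp(-14^(2/3)*x/28)


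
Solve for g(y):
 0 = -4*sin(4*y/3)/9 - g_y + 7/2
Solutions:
 g(y) = C1 + 7*y/2 + cos(4*y/3)/3


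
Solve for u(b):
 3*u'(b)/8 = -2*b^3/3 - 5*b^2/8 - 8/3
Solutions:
 u(b) = C1 - 4*b^4/9 - 5*b^3/9 - 64*b/9


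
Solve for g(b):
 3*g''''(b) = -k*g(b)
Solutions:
 g(b) = C1*exp(-3^(3/4)*b*(-k)^(1/4)/3) + C2*exp(3^(3/4)*b*(-k)^(1/4)/3) + C3*exp(-3^(3/4)*I*b*(-k)^(1/4)/3) + C4*exp(3^(3/4)*I*b*(-k)^(1/4)/3)


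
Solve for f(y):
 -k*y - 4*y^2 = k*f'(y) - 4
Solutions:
 f(y) = C1 - y^2/2 - 4*y^3/(3*k) + 4*y/k


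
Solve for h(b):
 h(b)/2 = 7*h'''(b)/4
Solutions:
 h(b) = C3*exp(2^(1/3)*7^(2/3)*b/7) + (C1*sin(2^(1/3)*sqrt(3)*7^(2/3)*b/14) + C2*cos(2^(1/3)*sqrt(3)*7^(2/3)*b/14))*exp(-2^(1/3)*7^(2/3)*b/14)


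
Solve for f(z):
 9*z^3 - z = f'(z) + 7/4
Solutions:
 f(z) = C1 + 9*z^4/4 - z^2/2 - 7*z/4


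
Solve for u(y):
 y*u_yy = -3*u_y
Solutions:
 u(y) = C1 + C2/y^2


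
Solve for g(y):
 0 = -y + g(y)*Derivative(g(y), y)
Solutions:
 g(y) = -sqrt(C1 + y^2)
 g(y) = sqrt(C1 + y^2)


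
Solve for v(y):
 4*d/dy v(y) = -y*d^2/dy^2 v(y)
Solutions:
 v(y) = C1 + C2/y^3


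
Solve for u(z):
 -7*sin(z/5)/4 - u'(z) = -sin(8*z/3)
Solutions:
 u(z) = C1 + 35*cos(z/5)/4 - 3*cos(8*z/3)/8


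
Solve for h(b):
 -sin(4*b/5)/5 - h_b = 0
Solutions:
 h(b) = C1 + cos(4*b/5)/4


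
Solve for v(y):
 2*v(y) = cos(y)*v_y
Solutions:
 v(y) = C1*(sin(y) + 1)/(sin(y) - 1)


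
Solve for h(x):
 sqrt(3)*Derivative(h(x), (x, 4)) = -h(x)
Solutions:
 h(x) = (C1*sin(sqrt(2)*3^(7/8)*x/6) + C2*cos(sqrt(2)*3^(7/8)*x/6))*exp(-sqrt(2)*3^(7/8)*x/6) + (C3*sin(sqrt(2)*3^(7/8)*x/6) + C4*cos(sqrt(2)*3^(7/8)*x/6))*exp(sqrt(2)*3^(7/8)*x/6)


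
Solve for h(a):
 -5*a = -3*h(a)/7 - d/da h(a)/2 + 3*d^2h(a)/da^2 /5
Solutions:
 h(a) = C1*exp(a*(35 - sqrt(6265))/84) + C2*exp(a*(35 + sqrt(6265))/84) + 35*a/3 - 245/18


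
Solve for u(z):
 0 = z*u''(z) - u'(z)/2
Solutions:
 u(z) = C1 + C2*z^(3/2)


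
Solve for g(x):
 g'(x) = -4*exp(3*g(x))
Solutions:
 g(x) = log((-3^(2/3) - 3*3^(1/6)*I)*(1/(C1 + 4*x))^(1/3)/6)
 g(x) = log((-3^(2/3) + 3*3^(1/6)*I)*(1/(C1 + 4*x))^(1/3)/6)
 g(x) = log(1/(C1 + 12*x))/3


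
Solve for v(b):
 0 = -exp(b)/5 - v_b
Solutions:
 v(b) = C1 - exp(b)/5


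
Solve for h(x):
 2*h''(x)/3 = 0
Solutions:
 h(x) = C1 + C2*x


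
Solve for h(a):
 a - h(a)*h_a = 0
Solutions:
 h(a) = -sqrt(C1 + a^2)
 h(a) = sqrt(C1 + a^2)


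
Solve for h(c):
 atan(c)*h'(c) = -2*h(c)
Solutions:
 h(c) = C1*exp(-2*Integral(1/atan(c), c))


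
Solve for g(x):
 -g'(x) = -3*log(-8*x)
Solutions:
 g(x) = C1 + 3*x*log(-x) + 3*x*(-1 + 3*log(2))


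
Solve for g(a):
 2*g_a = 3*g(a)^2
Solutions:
 g(a) = -2/(C1 + 3*a)


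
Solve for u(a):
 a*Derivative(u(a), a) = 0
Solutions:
 u(a) = C1


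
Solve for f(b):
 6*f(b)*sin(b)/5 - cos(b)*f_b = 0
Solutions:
 f(b) = C1/cos(b)^(6/5)


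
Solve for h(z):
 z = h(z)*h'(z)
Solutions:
 h(z) = -sqrt(C1 + z^2)
 h(z) = sqrt(C1 + z^2)


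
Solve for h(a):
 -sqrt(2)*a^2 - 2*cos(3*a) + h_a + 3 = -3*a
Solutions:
 h(a) = C1 + sqrt(2)*a^3/3 - 3*a^2/2 - 3*a + 2*sin(3*a)/3


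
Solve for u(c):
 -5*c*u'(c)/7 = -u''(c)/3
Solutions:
 u(c) = C1 + C2*erfi(sqrt(210)*c/14)


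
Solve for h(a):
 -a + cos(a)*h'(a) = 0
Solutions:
 h(a) = C1 + Integral(a/cos(a), a)


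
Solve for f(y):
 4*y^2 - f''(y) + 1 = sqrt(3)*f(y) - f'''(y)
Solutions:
 f(y) = C1*exp(y*(-2^(2/3)*(2 + 27*sqrt(3) + sqrt(-4 + (2 + 27*sqrt(3))^2))^(1/3) - 2*2^(1/3)/(2 + 27*sqrt(3) + sqrt(-4 + (2 + 27*sqrt(3))^2))^(1/3) + 4)/12)*sin(2^(1/3)*sqrt(3)*y*(-2^(1/3)*(2 + 27*sqrt(3) + sqrt(-4 + 729*(-sqrt(3) - 2/27)^2))^(1/3) + 2/(2 + 27*sqrt(3) + sqrt(-4 + 729*(-sqrt(3) - 2/27)^2))^(1/3))/12) + C2*exp(y*(-2^(2/3)*(2 + 27*sqrt(3) + sqrt(-4 + (2 + 27*sqrt(3))^2))^(1/3) - 2*2^(1/3)/(2 + 27*sqrt(3) + sqrt(-4 + (2 + 27*sqrt(3))^2))^(1/3) + 4)/12)*cos(2^(1/3)*sqrt(3)*y*(-2^(1/3)*(2 + 27*sqrt(3) + sqrt(-4 + 729*(-sqrt(3) - 2/27)^2))^(1/3) + 2/(2 + 27*sqrt(3) + sqrt(-4 + 729*(-sqrt(3) - 2/27)^2))^(1/3))/12) + C3*exp(y*(2*2^(1/3)/(2 + 27*sqrt(3) + sqrt(-4 + (2 + 27*sqrt(3))^2))^(1/3) + 2 + 2^(2/3)*(2 + 27*sqrt(3) + sqrt(-4 + (2 + 27*sqrt(3))^2))^(1/3))/6) + 4*sqrt(3)*y^2/3 - 8/3 + sqrt(3)/3


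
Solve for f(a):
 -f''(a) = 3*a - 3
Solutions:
 f(a) = C1 + C2*a - a^3/2 + 3*a^2/2


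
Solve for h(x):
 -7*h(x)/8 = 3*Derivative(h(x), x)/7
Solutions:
 h(x) = C1*exp(-49*x/24)


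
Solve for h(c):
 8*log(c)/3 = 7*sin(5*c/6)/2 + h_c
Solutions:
 h(c) = C1 + 8*c*log(c)/3 - 8*c/3 + 21*cos(5*c/6)/5


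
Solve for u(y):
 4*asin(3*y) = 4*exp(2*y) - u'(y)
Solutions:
 u(y) = C1 - 4*y*asin(3*y) - 4*sqrt(1 - 9*y^2)/3 + 2*exp(2*y)


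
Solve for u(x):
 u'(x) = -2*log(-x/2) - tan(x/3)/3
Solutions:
 u(x) = C1 - 2*x*log(-x) + 2*x*log(2) + 2*x + log(cos(x/3))


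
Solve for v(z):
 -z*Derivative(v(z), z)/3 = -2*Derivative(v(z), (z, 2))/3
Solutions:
 v(z) = C1 + C2*erfi(z/2)


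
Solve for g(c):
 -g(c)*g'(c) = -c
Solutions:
 g(c) = -sqrt(C1 + c^2)
 g(c) = sqrt(C1 + c^2)


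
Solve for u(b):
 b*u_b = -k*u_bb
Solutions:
 u(b) = C1 + C2*sqrt(k)*erf(sqrt(2)*b*sqrt(1/k)/2)


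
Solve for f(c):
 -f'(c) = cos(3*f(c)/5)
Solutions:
 c - 5*log(sin(3*f(c)/5) - 1)/6 + 5*log(sin(3*f(c)/5) + 1)/6 = C1


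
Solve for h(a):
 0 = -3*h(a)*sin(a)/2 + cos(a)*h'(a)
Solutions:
 h(a) = C1/cos(a)^(3/2)


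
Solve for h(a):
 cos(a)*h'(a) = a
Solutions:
 h(a) = C1 + Integral(a/cos(a), a)


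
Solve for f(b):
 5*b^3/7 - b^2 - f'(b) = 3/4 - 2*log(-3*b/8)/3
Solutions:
 f(b) = C1 + 5*b^4/28 - b^3/3 + 2*b*log(-b)/3 + b*(-17/12 - 2*log(2) + 2*log(3)/3)


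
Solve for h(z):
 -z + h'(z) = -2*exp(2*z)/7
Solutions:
 h(z) = C1 + z^2/2 - exp(2*z)/7


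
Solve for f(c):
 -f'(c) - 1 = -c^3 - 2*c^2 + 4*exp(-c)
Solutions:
 f(c) = C1 + c^4/4 + 2*c^3/3 - c + 4*exp(-c)


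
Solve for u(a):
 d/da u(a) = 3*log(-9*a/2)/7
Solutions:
 u(a) = C1 + 3*a*log(-a)/7 + 3*a*(-1 - log(2) + 2*log(3))/7


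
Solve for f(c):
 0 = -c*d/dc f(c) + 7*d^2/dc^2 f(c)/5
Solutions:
 f(c) = C1 + C2*erfi(sqrt(70)*c/14)


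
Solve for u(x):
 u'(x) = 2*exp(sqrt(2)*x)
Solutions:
 u(x) = C1 + sqrt(2)*exp(sqrt(2)*x)


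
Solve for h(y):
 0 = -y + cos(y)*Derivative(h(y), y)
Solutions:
 h(y) = C1 + Integral(y/cos(y), y)


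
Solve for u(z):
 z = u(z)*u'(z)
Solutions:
 u(z) = -sqrt(C1 + z^2)
 u(z) = sqrt(C1 + z^2)


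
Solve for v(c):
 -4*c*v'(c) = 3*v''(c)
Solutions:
 v(c) = C1 + C2*erf(sqrt(6)*c/3)


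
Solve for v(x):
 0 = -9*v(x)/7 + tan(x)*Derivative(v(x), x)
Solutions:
 v(x) = C1*sin(x)^(9/7)


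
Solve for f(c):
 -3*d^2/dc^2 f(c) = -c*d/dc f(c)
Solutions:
 f(c) = C1 + C2*erfi(sqrt(6)*c/6)


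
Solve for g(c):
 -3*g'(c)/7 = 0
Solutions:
 g(c) = C1


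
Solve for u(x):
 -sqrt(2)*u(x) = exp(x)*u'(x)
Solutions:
 u(x) = C1*exp(sqrt(2)*exp(-x))


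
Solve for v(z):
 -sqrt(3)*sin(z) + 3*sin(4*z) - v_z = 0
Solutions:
 v(z) = C1 + sqrt(3)*cos(z) - 3*cos(4*z)/4


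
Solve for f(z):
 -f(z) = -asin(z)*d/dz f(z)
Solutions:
 f(z) = C1*exp(Integral(1/asin(z), z))


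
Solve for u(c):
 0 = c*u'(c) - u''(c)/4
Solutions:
 u(c) = C1 + C2*erfi(sqrt(2)*c)


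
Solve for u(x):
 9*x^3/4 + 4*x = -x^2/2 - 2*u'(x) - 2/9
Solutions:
 u(x) = C1 - 9*x^4/32 - x^3/12 - x^2 - x/9


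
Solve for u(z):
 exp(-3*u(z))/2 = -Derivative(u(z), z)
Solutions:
 u(z) = log(C1 - 3*z/2)/3
 u(z) = log((-1 - sqrt(3)*I)*(C1 - 3*z/2)^(1/3)/2)
 u(z) = log((-1 + sqrt(3)*I)*(C1 - 3*z/2)^(1/3)/2)


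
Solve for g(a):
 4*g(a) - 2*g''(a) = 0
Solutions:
 g(a) = C1*exp(-sqrt(2)*a) + C2*exp(sqrt(2)*a)


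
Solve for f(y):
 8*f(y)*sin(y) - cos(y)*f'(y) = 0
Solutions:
 f(y) = C1/cos(y)^8


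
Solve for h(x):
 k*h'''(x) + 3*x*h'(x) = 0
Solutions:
 h(x) = C1 + Integral(C2*airyai(3^(1/3)*x*(-1/k)^(1/3)) + C3*airybi(3^(1/3)*x*(-1/k)^(1/3)), x)


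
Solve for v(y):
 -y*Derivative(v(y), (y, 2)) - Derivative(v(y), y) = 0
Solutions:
 v(y) = C1 + C2*log(y)


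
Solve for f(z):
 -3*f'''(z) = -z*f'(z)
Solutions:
 f(z) = C1 + Integral(C2*airyai(3^(2/3)*z/3) + C3*airybi(3^(2/3)*z/3), z)


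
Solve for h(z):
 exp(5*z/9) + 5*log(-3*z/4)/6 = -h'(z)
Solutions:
 h(z) = C1 - 5*z*log(-z)/6 + 5*z*(-log(3) + 1 + 2*log(2))/6 - 9*exp(5*z/9)/5


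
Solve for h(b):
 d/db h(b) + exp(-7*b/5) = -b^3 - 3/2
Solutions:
 h(b) = C1 - b^4/4 - 3*b/2 + 5*exp(-7*b/5)/7


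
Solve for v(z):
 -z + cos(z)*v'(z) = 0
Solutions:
 v(z) = C1 + Integral(z/cos(z), z)


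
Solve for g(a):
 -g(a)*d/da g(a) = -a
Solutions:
 g(a) = -sqrt(C1 + a^2)
 g(a) = sqrt(C1 + a^2)


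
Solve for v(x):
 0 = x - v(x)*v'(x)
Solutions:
 v(x) = -sqrt(C1 + x^2)
 v(x) = sqrt(C1 + x^2)


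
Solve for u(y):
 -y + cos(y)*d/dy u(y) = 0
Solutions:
 u(y) = C1 + Integral(y/cos(y), y)


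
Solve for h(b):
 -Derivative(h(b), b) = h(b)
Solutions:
 h(b) = C1*exp(-b)


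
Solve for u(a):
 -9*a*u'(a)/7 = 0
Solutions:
 u(a) = C1


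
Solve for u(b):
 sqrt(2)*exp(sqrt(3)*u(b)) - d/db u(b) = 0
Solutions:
 u(b) = sqrt(3)*(2*log(-1/(C1 + sqrt(2)*b)) - log(3))/6


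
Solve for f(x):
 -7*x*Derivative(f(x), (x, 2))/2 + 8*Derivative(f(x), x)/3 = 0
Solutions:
 f(x) = C1 + C2*x^(37/21)


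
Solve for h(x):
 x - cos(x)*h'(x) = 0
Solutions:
 h(x) = C1 + Integral(x/cos(x), x)


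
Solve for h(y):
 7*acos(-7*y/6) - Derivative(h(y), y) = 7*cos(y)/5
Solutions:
 h(y) = C1 + 7*y*acos(-7*y/6) + sqrt(36 - 49*y^2) - 7*sin(y)/5


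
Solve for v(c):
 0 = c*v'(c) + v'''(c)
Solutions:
 v(c) = C1 + Integral(C2*airyai(-c) + C3*airybi(-c), c)


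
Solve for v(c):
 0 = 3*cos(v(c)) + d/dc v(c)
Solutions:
 v(c) = pi - asin((C1 + exp(6*c))/(C1 - exp(6*c)))
 v(c) = asin((C1 + exp(6*c))/(C1 - exp(6*c)))


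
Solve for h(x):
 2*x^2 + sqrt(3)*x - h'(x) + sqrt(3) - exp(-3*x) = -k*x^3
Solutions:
 h(x) = C1 + k*x^4/4 + 2*x^3/3 + sqrt(3)*x^2/2 + sqrt(3)*x + exp(-3*x)/3


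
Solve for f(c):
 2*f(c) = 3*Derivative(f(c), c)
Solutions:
 f(c) = C1*exp(2*c/3)


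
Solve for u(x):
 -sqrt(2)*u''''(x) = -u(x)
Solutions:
 u(x) = C1*exp(-2^(7/8)*x/2) + C2*exp(2^(7/8)*x/2) + C3*sin(2^(7/8)*x/2) + C4*cos(2^(7/8)*x/2)


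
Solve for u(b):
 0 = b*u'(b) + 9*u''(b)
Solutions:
 u(b) = C1 + C2*erf(sqrt(2)*b/6)


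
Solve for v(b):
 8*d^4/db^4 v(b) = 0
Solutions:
 v(b) = C1 + C2*b + C3*b^2 + C4*b^3


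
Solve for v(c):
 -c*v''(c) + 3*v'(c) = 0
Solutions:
 v(c) = C1 + C2*c^4


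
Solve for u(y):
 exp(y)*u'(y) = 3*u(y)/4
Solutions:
 u(y) = C1*exp(-3*exp(-y)/4)


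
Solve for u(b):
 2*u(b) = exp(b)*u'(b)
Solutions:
 u(b) = C1*exp(-2*exp(-b))


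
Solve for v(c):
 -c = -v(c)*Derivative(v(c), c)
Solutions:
 v(c) = -sqrt(C1 + c^2)
 v(c) = sqrt(C1 + c^2)


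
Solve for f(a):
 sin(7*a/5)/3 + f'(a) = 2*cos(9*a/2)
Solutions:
 f(a) = C1 + 4*sin(9*a/2)/9 + 5*cos(7*a/5)/21


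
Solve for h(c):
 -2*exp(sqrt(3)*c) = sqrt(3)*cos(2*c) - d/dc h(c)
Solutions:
 h(c) = C1 + 2*sqrt(3)*exp(sqrt(3)*c)/3 + sqrt(3)*sin(2*c)/2


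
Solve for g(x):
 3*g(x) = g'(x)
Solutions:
 g(x) = C1*exp(3*x)


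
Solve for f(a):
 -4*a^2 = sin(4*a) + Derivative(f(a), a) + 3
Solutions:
 f(a) = C1 - 4*a^3/3 - 3*a + cos(4*a)/4


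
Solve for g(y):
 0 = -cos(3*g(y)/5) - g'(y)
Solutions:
 y - 5*log(sin(3*g(y)/5) - 1)/6 + 5*log(sin(3*g(y)/5) + 1)/6 = C1


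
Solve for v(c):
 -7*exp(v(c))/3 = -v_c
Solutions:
 v(c) = log(-1/(C1 + 7*c)) + log(3)


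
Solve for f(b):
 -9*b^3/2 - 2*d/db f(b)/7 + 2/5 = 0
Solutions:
 f(b) = C1 - 63*b^4/16 + 7*b/5


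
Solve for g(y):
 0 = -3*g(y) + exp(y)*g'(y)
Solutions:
 g(y) = C1*exp(-3*exp(-y))


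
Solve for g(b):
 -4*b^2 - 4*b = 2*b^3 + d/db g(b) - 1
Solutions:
 g(b) = C1 - b^4/2 - 4*b^3/3 - 2*b^2 + b


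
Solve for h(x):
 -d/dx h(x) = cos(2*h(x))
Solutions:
 h(x) = -asin((C1 + exp(4*x))/(C1 - exp(4*x)))/2 + pi/2
 h(x) = asin((C1 + exp(4*x))/(C1 - exp(4*x)))/2


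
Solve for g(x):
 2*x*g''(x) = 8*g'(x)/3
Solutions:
 g(x) = C1 + C2*x^(7/3)


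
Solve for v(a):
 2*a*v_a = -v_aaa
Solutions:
 v(a) = C1 + Integral(C2*airyai(-2^(1/3)*a) + C3*airybi(-2^(1/3)*a), a)


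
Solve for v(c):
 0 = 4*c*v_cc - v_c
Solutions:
 v(c) = C1 + C2*c^(5/4)


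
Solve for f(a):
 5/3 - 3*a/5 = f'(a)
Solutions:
 f(a) = C1 - 3*a^2/10 + 5*a/3


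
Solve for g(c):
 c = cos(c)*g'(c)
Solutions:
 g(c) = C1 + Integral(c/cos(c), c)


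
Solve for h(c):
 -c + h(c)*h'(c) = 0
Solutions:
 h(c) = -sqrt(C1 + c^2)
 h(c) = sqrt(C1 + c^2)


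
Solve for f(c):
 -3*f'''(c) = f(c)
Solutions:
 f(c) = C3*exp(-3^(2/3)*c/3) + (C1*sin(3^(1/6)*c/2) + C2*cos(3^(1/6)*c/2))*exp(3^(2/3)*c/6)


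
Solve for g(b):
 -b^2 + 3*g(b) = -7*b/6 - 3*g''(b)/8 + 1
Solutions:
 g(b) = C1*sin(2*sqrt(2)*b) + C2*cos(2*sqrt(2)*b) + b^2/3 - 7*b/18 + 1/4


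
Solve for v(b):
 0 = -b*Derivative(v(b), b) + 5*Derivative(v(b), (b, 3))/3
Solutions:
 v(b) = C1 + Integral(C2*airyai(3^(1/3)*5^(2/3)*b/5) + C3*airybi(3^(1/3)*5^(2/3)*b/5), b)


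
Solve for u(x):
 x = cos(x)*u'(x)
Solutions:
 u(x) = C1 + Integral(x/cos(x), x)


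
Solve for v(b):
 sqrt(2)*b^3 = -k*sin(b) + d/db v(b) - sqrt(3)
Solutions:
 v(b) = C1 + sqrt(2)*b^4/4 + sqrt(3)*b - k*cos(b)


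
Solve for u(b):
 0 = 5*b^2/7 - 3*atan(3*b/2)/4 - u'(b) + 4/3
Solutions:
 u(b) = C1 + 5*b^3/21 - 3*b*atan(3*b/2)/4 + 4*b/3 + log(9*b^2 + 4)/4


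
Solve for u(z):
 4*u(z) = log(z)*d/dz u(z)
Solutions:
 u(z) = C1*exp(4*li(z))


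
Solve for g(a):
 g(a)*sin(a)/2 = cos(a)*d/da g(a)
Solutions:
 g(a) = C1/sqrt(cos(a))


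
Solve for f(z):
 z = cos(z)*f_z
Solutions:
 f(z) = C1 + Integral(z/cos(z), z)


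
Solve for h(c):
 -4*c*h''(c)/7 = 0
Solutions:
 h(c) = C1 + C2*c


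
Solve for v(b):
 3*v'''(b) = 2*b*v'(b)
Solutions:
 v(b) = C1 + Integral(C2*airyai(2^(1/3)*3^(2/3)*b/3) + C3*airybi(2^(1/3)*3^(2/3)*b/3), b)


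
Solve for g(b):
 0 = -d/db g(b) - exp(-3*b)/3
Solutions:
 g(b) = C1 + exp(-3*b)/9


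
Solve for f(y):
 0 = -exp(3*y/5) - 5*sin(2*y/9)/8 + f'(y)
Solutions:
 f(y) = C1 + 5*exp(3*y/5)/3 - 45*cos(2*y/9)/16


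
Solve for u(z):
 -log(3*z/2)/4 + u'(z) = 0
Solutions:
 u(z) = C1 + z*log(z)/4 - z/4 - z*log(2)/4 + z*log(3)/4


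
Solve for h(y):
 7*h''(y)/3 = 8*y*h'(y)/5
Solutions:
 h(y) = C1 + C2*erfi(2*sqrt(105)*y/35)


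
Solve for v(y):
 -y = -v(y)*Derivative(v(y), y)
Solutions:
 v(y) = -sqrt(C1 + y^2)
 v(y) = sqrt(C1 + y^2)


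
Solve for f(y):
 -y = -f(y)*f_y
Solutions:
 f(y) = -sqrt(C1 + y^2)
 f(y) = sqrt(C1 + y^2)


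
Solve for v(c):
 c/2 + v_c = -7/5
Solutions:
 v(c) = C1 - c^2/4 - 7*c/5


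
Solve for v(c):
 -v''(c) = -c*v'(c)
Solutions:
 v(c) = C1 + C2*erfi(sqrt(2)*c/2)


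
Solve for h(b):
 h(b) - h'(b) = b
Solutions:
 h(b) = C1*exp(b) + b + 1


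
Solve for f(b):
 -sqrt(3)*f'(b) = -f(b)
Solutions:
 f(b) = C1*exp(sqrt(3)*b/3)


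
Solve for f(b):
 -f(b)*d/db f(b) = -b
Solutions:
 f(b) = -sqrt(C1 + b^2)
 f(b) = sqrt(C1 + b^2)


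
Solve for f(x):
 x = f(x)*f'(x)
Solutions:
 f(x) = -sqrt(C1 + x^2)
 f(x) = sqrt(C1 + x^2)


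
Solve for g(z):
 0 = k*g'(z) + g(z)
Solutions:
 g(z) = C1*exp(-z/k)


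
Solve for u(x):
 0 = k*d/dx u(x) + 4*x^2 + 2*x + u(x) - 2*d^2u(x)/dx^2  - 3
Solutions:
 u(x) = C1*exp(x*(k - sqrt(k^2 + 8))/4) + C2*exp(x*(k + sqrt(k^2 + 8))/4) - 8*k^2 + 8*k*x + 2*k - 4*x^2 - 2*x - 13


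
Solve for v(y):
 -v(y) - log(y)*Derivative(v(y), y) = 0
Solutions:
 v(y) = C1*exp(-li(y))


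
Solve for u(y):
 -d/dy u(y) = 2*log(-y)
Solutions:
 u(y) = C1 - 2*y*log(-y) + 2*y


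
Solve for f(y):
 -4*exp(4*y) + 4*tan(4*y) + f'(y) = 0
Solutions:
 f(y) = C1 + exp(4*y) + log(cos(4*y))


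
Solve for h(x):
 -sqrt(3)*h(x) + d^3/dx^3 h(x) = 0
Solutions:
 h(x) = C3*exp(3^(1/6)*x) + (C1*sin(3^(2/3)*x/2) + C2*cos(3^(2/3)*x/2))*exp(-3^(1/6)*x/2)


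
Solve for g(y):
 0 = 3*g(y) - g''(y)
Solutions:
 g(y) = C1*exp(-sqrt(3)*y) + C2*exp(sqrt(3)*y)


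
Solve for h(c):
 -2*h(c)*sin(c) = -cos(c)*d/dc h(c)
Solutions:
 h(c) = C1/cos(c)^2


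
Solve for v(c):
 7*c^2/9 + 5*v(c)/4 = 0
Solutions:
 v(c) = -28*c^2/45


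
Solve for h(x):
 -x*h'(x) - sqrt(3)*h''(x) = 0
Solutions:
 h(x) = C1 + C2*erf(sqrt(2)*3^(3/4)*x/6)


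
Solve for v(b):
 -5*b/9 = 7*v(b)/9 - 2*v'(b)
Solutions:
 v(b) = C1*exp(7*b/18) - 5*b/7 - 90/49


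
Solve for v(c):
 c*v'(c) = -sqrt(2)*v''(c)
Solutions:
 v(c) = C1 + C2*erf(2^(1/4)*c/2)


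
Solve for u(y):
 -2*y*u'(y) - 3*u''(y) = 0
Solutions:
 u(y) = C1 + C2*erf(sqrt(3)*y/3)


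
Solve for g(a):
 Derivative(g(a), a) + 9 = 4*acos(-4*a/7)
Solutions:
 g(a) = C1 + 4*a*acos(-4*a/7) - 9*a + sqrt(49 - 16*a^2)


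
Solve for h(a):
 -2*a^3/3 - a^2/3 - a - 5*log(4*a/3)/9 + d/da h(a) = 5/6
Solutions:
 h(a) = C1 + a^4/6 + a^3/9 + a^2/2 + 5*a*log(a)/9 - 5*a*log(3)/9 + 5*a/18 + 10*a*log(2)/9


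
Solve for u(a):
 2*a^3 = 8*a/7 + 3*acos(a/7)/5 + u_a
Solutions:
 u(a) = C1 + a^4/2 - 4*a^2/7 - 3*a*acos(a/7)/5 + 3*sqrt(49 - a^2)/5


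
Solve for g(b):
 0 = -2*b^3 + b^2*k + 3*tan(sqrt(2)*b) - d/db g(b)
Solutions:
 g(b) = C1 - b^4/2 + b^3*k/3 - 3*sqrt(2)*log(cos(sqrt(2)*b))/2


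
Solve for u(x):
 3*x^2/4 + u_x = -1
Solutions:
 u(x) = C1 - x^3/4 - x


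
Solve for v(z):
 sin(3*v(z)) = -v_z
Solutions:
 v(z) = -acos((-C1 - exp(6*z))/(C1 - exp(6*z)))/3 + 2*pi/3
 v(z) = acos((-C1 - exp(6*z))/(C1 - exp(6*z)))/3


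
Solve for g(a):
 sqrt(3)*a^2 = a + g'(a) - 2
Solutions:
 g(a) = C1 + sqrt(3)*a^3/3 - a^2/2 + 2*a


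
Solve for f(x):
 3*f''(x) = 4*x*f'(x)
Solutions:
 f(x) = C1 + C2*erfi(sqrt(6)*x/3)
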